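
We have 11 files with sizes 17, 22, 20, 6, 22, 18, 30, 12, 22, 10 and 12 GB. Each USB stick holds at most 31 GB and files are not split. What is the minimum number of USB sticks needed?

Total = 30 + 22 + 22 + 22 + 20 + 18 + 17 + 12 + 12 + 10 + 6 = 191 GB.
Lower bound: ⌈191/31⌉ = 7 USB sticks.
A packing using 7 USB sticks:
  USB stick 1: 30 = 30
  USB stick 2: 22 + 6 = 28
  USB stick 3: 22 = 22
  USB stick 4: 22 = 22
  USB stick 5: 20 + 10 = 30
  USB stick 6: 18 + 12 = 30
  USB stick 7: 17 + 12 = 29
This matches the lower bound, so 7 is optimal.

7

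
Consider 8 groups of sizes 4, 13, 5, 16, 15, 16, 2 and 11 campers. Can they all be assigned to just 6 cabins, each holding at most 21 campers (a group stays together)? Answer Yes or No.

Yes

A valid assignment using 5 cabins:
  cabin 1: 16 + 5 = 21
  cabin 2: 16 + 4 = 20
  cabin 3: 15 + 2 = 17
  cabin 4: 13 = 13
  cabin 5: 11 = 11
That uses only 5 ≤ 6, so 6 cabins are enough.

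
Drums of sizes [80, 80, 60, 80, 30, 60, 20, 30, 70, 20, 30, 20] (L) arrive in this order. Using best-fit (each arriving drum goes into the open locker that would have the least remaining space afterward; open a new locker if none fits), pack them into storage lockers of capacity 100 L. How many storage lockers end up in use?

  80 → locker 1 (new)  [load 80/100]
  80 → locker 2 (new)  [load 80/100]
  60 → locker 3 (new)  [load 60/100]
  80 → locker 4 (new)  [load 80/100]
  30 → locker 3  [load 90/100]
  60 → locker 5 (new)  [load 60/100]
  20 → locker 1  [load 100/100]
  30 → locker 5  [load 90/100]
  70 → locker 6 (new)  [load 70/100]
  20 → locker 2  [load 100/100]
  30 → locker 6  [load 100/100]
  20 → locker 4  [load 100/100]
6 storage lockers opened.

6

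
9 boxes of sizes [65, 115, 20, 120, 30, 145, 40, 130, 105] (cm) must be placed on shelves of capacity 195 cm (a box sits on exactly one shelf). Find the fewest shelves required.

Total = 145 + 130 + 120 + 115 + 105 + 65 + 40 + 30 + 20 = 770 cm.
Lower bound: ⌈770/195⌉ = 4 shelves.
Also, 5 boxes each exceed 195/2 cm, and no two of those can share a shelf, so at least 5 shelves are needed.
A packing using 5 shelves:
  shelf 1: 145 + 40 = 185
  shelf 2: 130 + 65 = 195
  shelf 3: 120 + 30 + 20 = 170
  shelf 4: 115 = 115
  shelf 5: 105 = 105
This matches the lower bound, so 5 is optimal.

5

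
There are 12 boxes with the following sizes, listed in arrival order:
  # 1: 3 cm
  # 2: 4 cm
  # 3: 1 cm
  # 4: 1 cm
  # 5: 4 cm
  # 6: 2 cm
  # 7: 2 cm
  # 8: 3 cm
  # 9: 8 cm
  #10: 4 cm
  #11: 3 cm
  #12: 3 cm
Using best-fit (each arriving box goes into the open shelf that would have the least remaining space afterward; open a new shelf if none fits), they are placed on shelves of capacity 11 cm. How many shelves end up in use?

  3 → shelf 1 (new)  [load 3/11]
  4 → shelf 1  [load 7/11]
  1 → shelf 1  [load 8/11]
  1 → shelf 1  [load 9/11]
  4 → shelf 2 (new)  [load 4/11]
  2 → shelf 1  [load 11/11]
  2 → shelf 2  [load 6/11]
  3 → shelf 2  [load 9/11]
  8 → shelf 3 (new)  [load 8/11]
  4 → shelf 4 (new)  [load 4/11]
  3 → shelf 3  [load 11/11]
  3 → shelf 4  [load 7/11]
4 shelves opened.

4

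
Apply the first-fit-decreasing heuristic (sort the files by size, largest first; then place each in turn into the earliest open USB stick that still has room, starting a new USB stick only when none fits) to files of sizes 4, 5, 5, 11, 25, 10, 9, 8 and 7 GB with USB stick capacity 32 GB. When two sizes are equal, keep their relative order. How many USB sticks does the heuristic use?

Sorted descending: 25, 11, 10, 9, 8, 7, 5, 5, 4.
  25 → USB stick 1 (new)  [load 25/32]
  11 → USB stick 2 (new)  [load 11/32]
  10 → USB stick 2  [load 21/32]
  9 → USB stick 2  [load 30/32]
  8 → USB stick 3 (new)  [load 8/32]
  7 → USB stick 1  [load 32/32]
  5 → USB stick 3  [load 13/32]
  5 → USB stick 3  [load 18/32]
  4 → USB stick 3  [load 22/32]
3 USB sticks opened.

3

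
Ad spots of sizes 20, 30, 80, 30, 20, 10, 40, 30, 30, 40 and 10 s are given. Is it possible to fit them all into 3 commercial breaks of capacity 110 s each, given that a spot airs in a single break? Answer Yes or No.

No

Total = 340 s; ⌈340/110⌉ = 4.
At least 4 commercial breaks are required, but only 3 are allowed.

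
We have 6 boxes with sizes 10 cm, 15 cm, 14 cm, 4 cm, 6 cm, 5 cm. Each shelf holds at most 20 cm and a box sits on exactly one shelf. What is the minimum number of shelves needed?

3

Total = 15 + 14 + 10 + 6 + 5 + 4 = 54 cm.
Lower bound: ⌈54/20⌉ = 3 shelves.
A packing using 3 shelves:
  shelf 1: 15 + 5 = 20
  shelf 2: 14 + 6 = 20
  shelf 3: 10 + 4 = 14
This matches the lower bound, so 3 is optimal.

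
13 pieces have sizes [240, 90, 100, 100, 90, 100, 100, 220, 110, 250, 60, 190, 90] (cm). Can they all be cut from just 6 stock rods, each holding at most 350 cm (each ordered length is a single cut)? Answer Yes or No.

Yes

A valid assignment using 6 stock rods:
  stock rod 1: 250 + 100 = 350
  stock rod 2: 240 + 110 = 350
  stock rod 3: 220 + 100 = 320
  stock rod 4: 190 + 100 + 60 = 350
  stock rod 5: 100 + 90 + 90 = 280
  stock rod 6: 90 = 90
Every load is within 350 cm, so 6 stock rods suffice.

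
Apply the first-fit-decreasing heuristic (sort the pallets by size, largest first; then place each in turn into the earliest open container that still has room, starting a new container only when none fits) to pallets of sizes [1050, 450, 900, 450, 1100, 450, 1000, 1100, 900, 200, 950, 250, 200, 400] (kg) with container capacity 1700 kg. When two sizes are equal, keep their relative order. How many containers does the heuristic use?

7

Sorted descending: 1100, 1100, 1050, 1000, 950, 900, 900, 450, 450, 450, 400, 250, 200, 200.
  1100 → container 1 (new)  [load 1100/1700]
  1100 → container 2 (new)  [load 1100/1700]
  1050 → container 3 (new)  [load 1050/1700]
  1000 → container 4 (new)  [load 1000/1700]
  950 → container 5 (new)  [load 950/1700]
  900 → container 6 (new)  [load 900/1700]
  900 → container 7 (new)  [load 900/1700]
  450 → container 1  [load 1550/1700]
  450 → container 2  [load 1550/1700]
  450 → container 3  [load 1500/1700]
  400 → container 4  [load 1400/1700]
  250 → container 4  [load 1650/1700]
  200 → container 3  [load 1700/1700]
  200 → container 5  [load 1150/1700]
7 containers opened.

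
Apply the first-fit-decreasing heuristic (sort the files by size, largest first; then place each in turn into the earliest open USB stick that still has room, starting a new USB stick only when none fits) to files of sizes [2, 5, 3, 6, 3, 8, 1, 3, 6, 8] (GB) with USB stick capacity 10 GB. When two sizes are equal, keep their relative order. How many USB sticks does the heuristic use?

5

Sorted descending: 8, 8, 6, 6, 5, 3, 3, 3, 2, 1.
  8 → USB stick 1 (new)  [load 8/10]
  8 → USB stick 2 (new)  [load 8/10]
  6 → USB stick 3 (new)  [load 6/10]
  6 → USB stick 4 (new)  [load 6/10]
  5 → USB stick 5 (new)  [load 5/10]
  3 → USB stick 3  [load 9/10]
  3 → USB stick 4  [load 9/10]
  3 → USB stick 5  [load 8/10]
  2 → USB stick 1  [load 10/10]
  1 → USB stick 2  [load 9/10]
5 USB sticks opened.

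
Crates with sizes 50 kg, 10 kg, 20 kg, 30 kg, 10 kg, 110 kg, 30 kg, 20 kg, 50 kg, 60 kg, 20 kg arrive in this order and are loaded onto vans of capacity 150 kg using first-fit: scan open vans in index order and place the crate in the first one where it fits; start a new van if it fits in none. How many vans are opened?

  50 → van 1 (new)  [load 50/150]
  10 → van 1  [load 60/150]
  20 → van 1  [load 80/150]
  30 → van 1  [load 110/150]
  10 → van 1  [load 120/150]
  110 → van 2 (new)  [load 110/150]
  30 → van 1  [load 150/150]
  20 → van 2  [load 130/150]
  50 → van 3 (new)  [load 50/150]
  60 → van 3  [load 110/150]
  20 → van 2  [load 150/150]
3 vans opened.

3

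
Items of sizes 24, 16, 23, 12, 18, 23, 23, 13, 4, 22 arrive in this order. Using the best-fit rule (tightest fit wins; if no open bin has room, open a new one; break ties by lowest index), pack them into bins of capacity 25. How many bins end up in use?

8

  24 → bin 1 (new)  [load 24/25]
  16 → bin 2 (new)  [load 16/25]
  23 → bin 3 (new)  [load 23/25]
  12 → bin 4 (new)  [load 12/25]
  18 → bin 5 (new)  [load 18/25]
  23 → bin 6 (new)  [load 23/25]
  23 → bin 7 (new)  [load 23/25]
  13 → bin 4  [load 25/25]
  4 → bin 5  [load 22/25]
  22 → bin 8 (new)  [load 22/25]
8 bins opened.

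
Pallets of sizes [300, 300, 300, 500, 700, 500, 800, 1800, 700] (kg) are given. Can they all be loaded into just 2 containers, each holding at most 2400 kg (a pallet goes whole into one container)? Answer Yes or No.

No

Total = 5900 kg; ⌈5900/2400⌉ = 3.
At least 3 containers are required, but only 2 are allowed.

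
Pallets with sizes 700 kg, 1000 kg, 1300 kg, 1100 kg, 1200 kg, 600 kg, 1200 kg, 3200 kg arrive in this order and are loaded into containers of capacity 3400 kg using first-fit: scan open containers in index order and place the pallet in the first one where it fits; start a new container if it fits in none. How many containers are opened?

4

  700 → container 1 (new)  [load 700/3400]
  1000 → container 1  [load 1700/3400]
  1300 → container 1  [load 3000/3400]
  1100 → container 2 (new)  [load 1100/3400]
  1200 → container 2  [load 2300/3400]
  600 → container 2  [load 2900/3400]
  1200 → container 3 (new)  [load 1200/3400]
  3200 → container 4 (new)  [load 3200/3400]
4 containers opened.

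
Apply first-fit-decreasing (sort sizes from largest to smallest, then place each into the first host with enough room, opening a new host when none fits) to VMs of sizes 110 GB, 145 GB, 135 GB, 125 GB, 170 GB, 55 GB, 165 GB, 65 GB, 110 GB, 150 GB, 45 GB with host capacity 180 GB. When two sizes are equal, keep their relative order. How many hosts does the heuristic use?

8

Sorted descending: 170, 165, 150, 145, 135, 125, 110, 110, 65, 55, 45.
  170 → host 1 (new)  [load 170/180]
  165 → host 2 (new)  [load 165/180]
  150 → host 3 (new)  [load 150/180]
  145 → host 4 (new)  [load 145/180]
  135 → host 5 (new)  [load 135/180]
  125 → host 6 (new)  [load 125/180]
  110 → host 7 (new)  [load 110/180]
  110 → host 8 (new)  [load 110/180]
  65 → host 7  [load 175/180]
  55 → host 6  [load 180/180]
  45 → host 5  [load 180/180]
8 hosts opened.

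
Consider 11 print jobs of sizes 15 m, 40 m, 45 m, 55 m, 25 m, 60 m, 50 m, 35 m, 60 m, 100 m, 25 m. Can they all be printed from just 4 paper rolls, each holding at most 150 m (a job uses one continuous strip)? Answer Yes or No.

Yes

A valid assignment using 4 paper rolls:
  roll 1: 100 + 50 = 150
  roll 2: 60 + 60 + 25 = 145
  roll 3: 55 + 45 + 40 = 140
  roll 4: 35 + 25 + 15 = 75
Every load is within 150 m, so 4 paper rolls suffice.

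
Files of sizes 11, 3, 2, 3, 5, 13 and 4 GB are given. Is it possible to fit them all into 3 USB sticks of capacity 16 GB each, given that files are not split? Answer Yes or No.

A valid assignment using 3 USB sticks:
  USB stick 1: 13 + 3 = 16
  USB stick 2: 11 + 5 = 16
  USB stick 3: 4 + 3 + 2 = 9
Every load is within 16 GB, so 3 USB sticks suffice.

Yes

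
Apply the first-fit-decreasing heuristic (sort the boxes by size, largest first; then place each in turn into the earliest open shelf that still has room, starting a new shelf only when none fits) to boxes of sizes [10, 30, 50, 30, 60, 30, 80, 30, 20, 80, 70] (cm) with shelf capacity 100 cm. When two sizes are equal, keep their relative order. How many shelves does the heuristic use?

6

Sorted descending: 80, 80, 70, 60, 50, 30, 30, 30, 30, 20, 10.
  80 → shelf 1 (new)  [load 80/100]
  80 → shelf 2 (new)  [load 80/100]
  70 → shelf 3 (new)  [load 70/100]
  60 → shelf 4 (new)  [load 60/100]
  50 → shelf 5 (new)  [load 50/100]
  30 → shelf 3  [load 100/100]
  30 → shelf 4  [load 90/100]
  30 → shelf 5  [load 80/100]
  30 → shelf 6 (new)  [load 30/100]
  20 → shelf 1  [load 100/100]
  10 → shelf 2  [load 90/100]
6 shelves opened.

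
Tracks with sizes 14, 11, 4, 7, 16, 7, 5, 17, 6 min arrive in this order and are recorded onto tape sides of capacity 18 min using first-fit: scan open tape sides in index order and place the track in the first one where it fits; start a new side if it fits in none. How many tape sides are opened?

5

  14 → side 1 (new)  [load 14/18]
  11 → side 2 (new)  [load 11/18]
  4 → side 1  [load 18/18]
  7 → side 2  [load 18/18]
  16 → side 3 (new)  [load 16/18]
  7 → side 4 (new)  [load 7/18]
  5 → side 4  [load 12/18]
  17 → side 5 (new)  [load 17/18]
  6 → side 4  [load 18/18]
5 tape sides opened.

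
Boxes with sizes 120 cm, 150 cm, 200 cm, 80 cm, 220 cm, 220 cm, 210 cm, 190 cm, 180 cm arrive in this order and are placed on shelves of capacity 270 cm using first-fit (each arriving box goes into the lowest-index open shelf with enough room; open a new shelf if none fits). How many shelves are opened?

7

  120 → shelf 1 (new)  [load 120/270]
  150 → shelf 1  [load 270/270]
  200 → shelf 2 (new)  [load 200/270]
  80 → shelf 3 (new)  [load 80/270]
  220 → shelf 4 (new)  [load 220/270]
  220 → shelf 5 (new)  [load 220/270]
  210 → shelf 6 (new)  [load 210/270]
  190 → shelf 3  [load 270/270]
  180 → shelf 7 (new)  [load 180/270]
7 shelves opened.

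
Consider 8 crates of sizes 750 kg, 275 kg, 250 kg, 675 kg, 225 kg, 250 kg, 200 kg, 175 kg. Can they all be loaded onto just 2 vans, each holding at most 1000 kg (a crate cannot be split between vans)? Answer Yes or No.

Total = 2800 kg; ⌈2800/1000⌉ = 3.
At least 3 vans are required, but only 2 are allowed.

No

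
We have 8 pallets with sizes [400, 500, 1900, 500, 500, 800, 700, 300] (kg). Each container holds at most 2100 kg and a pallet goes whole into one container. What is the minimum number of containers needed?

3

Total = 1900 + 800 + 700 + 500 + 500 + 500 + 400 + 300 = 5600 kg.
Lower bound: ⌈5600/2100⌉ = 3 containers.
A packing using 3 containers:
  container 1: 1900 = 1900
  container 2: 800 + 700 + 500 = 2000
  container 3: 500 + 500 + 400 + 300 = 1700
This matches the lower bound, so 3 is optimal.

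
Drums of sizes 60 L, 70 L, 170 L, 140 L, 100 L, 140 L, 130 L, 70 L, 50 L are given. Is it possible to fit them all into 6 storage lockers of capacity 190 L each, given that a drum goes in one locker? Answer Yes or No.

Yes

A valid assignment using 6 storage lockers:
  locker 1: 170 = 170
  locker 2: 140 + 50 = 190
  locker 3: 140 = 140
  locker 4: 130 + 60 = 190
  locker 5: 100 + 70 = 170
  locker 6: 70 = 70
Every load is within 190 L, so 6 storage lockers suffice.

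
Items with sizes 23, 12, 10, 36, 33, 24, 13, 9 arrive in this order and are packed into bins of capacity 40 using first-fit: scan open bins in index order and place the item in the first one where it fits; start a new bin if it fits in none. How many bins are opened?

5

  23 → bin 1 (new)  [load 23/40]
  12 → bin 1  [load 35/40]
  10 → bin 2 (new)  [load 10/40]
  36 → bin 3 (new)  [load 36/40]
  33 → bin 4 (new)  [load 33/40]
  24 → bin 2  [load 34/40]
  13 → bin 5 (new)  [load 13/40]
  9 → bin 5  [load 22/40]
5 bins opened.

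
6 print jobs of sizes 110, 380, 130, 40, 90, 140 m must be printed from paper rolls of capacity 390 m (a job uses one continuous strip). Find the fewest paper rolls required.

3

Total = 380 + 140 + 130 + 110 + 90 + 40 = 890 m.
Lower bound: ⌈890/390⌉ = 3 paper rolls.
A packing using 3 paper rolls:
  roll 1: 380 = 380
  roll 2: 140 + 130 + 110 = 380
  roll 3: 90 + 40 = 130
This matches the lower bound, so 3 is optimal.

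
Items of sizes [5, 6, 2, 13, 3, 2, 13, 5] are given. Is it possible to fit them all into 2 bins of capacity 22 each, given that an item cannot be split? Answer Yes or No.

Total = 49; ⌈49/22⌉ = 3.
At least 3 bins are required, but only 2 are allowed.

No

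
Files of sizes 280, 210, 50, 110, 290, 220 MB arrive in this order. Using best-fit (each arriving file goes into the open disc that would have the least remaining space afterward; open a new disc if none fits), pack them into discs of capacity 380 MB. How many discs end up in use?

  280 → disc 1 (new)  [load 280/380]
  210 → disc 2 (new)  [load 210/380]
  50 → disc 1  [load 330/380]
  110 → disc 2  [load 320/380]
  290 → disc 3 (new)  [load 290/380]
  220 → disc 4 (new)  [load 220/380]
4 discs opened.

4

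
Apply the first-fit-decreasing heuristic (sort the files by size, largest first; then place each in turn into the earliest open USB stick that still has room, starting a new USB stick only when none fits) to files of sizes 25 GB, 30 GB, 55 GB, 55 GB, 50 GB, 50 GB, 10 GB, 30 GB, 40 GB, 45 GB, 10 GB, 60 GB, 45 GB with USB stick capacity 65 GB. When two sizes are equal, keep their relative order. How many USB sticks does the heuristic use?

Sorted descending: 60, 55, 55, 50, 50, 45, 45, 40, 30, 30, 25, 10, 10.
  60 → USB stick 1 (new)  [load 60/65]
  55 → USB stick 2 (new)  [load 55/65]
  55 → USB stick 3 (new)  [load 55/65]
  50 → USB stick 4 (new)  [load 50/65]
  50 → USB stick 5 (new)  [load 50/65]
  45 → USB stick 6 (new)  [load 45/65]
  45 → USB stick 7 (new)  [load 45/65]
  40 → USB stick 8 (new)  [load 40/65]
  30 → USB stick 9 (new)  [load 30/65]
  30 → USB stick 9  [load 60/65]
  25 → USB stick 8  [load 65/65]
  10 → USB stick 2  [load 65/65]
  10 → USB stick 3  [load 65/65]
9 USB sticks opened.

9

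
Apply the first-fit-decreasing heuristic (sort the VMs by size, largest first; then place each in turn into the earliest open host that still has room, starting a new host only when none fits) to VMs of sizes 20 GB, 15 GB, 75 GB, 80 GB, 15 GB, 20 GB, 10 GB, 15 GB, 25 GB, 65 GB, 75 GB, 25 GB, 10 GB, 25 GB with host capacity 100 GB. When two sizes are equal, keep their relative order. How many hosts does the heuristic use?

Sorted descending: 80, 75, 75, 65, 25, 25, 25, 20, 20, 15, 15, 15, 10, 10.
  80 → host 1 (new)  [load 80/100]
  75 → host 2 (new)  [load 75/100]
  75 → host 3 (new)  [load 75/100]
  65 → host 4 (new)  [load 65/100]
  25 → host 2  [load 100/100]
  25 → host 3  [load 100/100]
  25 → host 4  [load 90/100]
  20 → host 1  [load 100/100]
  20 → host 5 (new)  [load 20/100]
  15 → host 5  [load 35/100]
  15 → host 5  [load 50/100]
  15 → host 5  [load 65/100]
  10 → host 4  [load 100/100]
  10 → host 5  [load 75/100]
5 hosts opened.

5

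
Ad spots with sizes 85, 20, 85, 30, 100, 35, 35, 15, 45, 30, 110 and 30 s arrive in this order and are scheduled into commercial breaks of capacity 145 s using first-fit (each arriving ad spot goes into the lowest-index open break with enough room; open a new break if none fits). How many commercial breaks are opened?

5

  85 → break 1 (new)  [load 85/145]
  20 → break 1  [load 105/145]
  85 → break 2 (new)  [load 85/145]
  30 → break 1  [load 135/145]
  100 → break 3 (new)  [load 100/145]
  35 → break 2  [load 120/145]
  35 → break 3  [load 135/145]
  15 → break 2  [load 135/145]
  45 → break 4 (new)  [load 45/145]
  30 → break 4  [load 75/145]
  110 → break 5 (new)  [load 110/145]
  30 → break 4  [load 105/145]
5 commercial breaks opened.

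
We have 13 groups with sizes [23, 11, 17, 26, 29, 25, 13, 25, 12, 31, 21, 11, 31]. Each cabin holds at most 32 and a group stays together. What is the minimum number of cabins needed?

10

Total = 31 + 31 + 29 + 26 + 25 + 25 + 23 + 21 + 17 + 13 + 12 + 11 + 11 = 275.
Lower bound: ⌈275/32⌉ = 9 cabins.
A packing using 10 cabins:
  cabin 1: 31 = 31
  cabin 2: 31 = 31
  cabin 3: 29 = 29
  cabin 4: 26 = 26
  cabin 5: 25 = 25
  cabin 6: 25 = 25
  cabin 7: 23 = 23
  cabin 8: 21 + 11 = 32
  cabin 9: 17 + 13 = 30
  cabin 10: 12 + 11 = 23
No arrangement into 9 cabins stays within capacity, so 10 is optimal.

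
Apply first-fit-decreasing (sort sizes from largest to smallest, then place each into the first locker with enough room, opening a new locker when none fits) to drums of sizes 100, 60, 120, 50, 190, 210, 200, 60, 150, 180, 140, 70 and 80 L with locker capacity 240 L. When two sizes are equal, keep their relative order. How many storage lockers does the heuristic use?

Sorted descending: 210, 200, 190, 180, 150, 140, 120, 100, 80, 70, 60, 60, 50.
  210 → locker 1 (new)  [load 210/240]
  200 → locker 2 (new)  [load 200/240]
  190 → locker 3 (new)  [load 190/240]
  180 → locker 4 (new)  [load 180/240]
  150 → locker 5 (new)  [load 150/240]
  140 → locker 6 (new)  [load 140/240]
  120 → locker 7 (new)  [load 120/240]
  100 → locker 6  [load 240/240]
  80 → locker 5  [load 230/240]
  70 → locker 7  [load 190/240]
  60 → locker 4  [load 240/240]
  60 → locker 8 (new)  [load 60/240]
  50 → locker 3  [load 240/240]
8 storage lockers opened.

8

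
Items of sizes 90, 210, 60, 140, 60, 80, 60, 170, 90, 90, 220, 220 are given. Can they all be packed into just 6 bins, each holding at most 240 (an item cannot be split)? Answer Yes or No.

Total = 1490; ⌈1490/240⌉ = 7.
At least 7 bins are required, but only 6 are allowed.

No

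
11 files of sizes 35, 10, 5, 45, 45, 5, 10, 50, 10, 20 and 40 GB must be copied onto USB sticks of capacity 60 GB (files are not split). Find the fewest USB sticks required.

5

Total = 50 + 45 + 45 + 40 + 35 + 20 + 10 + 10 + 10 + 5 + 5 = 275 GB.
Lower bound: ⌈275/60⌉ = 5 USB sticks.
A packing using 5 USB sticks:
  USB stick 1: 50 + 10 = 60
  USB stick 2: 45 + 10 + 5 = 60
  USB stick 3: 45 + 10 + 5 = 60
  USB stick 4: 40 + 20 = 60
  USB stick 5: 35 = 35
This matches the lower bound, so 5 is optimal.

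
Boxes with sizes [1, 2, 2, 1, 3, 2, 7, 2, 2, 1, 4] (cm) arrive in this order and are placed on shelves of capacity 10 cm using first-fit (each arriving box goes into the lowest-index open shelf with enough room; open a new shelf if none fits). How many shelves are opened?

3

  1 → shelf 1 (new)  [load 1/10]
  2 → shelf 1  [load 3/10]
  2 → shelf 1  [load 5/10]
  1 → shelf 1  [load 6/10]
  3 → shelf 1  [load 9/10]
  2 → shelf 2 (new)  [load 2/10]
  7 → shelf 2  [load 9/10]
  2 → shelf 3 (new)  [load 2/10]
  2 → shelf 3  [load 4/10]
  1 → shelf 1  [load 10/10]
  4 → shelf 3  [load 8/10]
3 shelves opened.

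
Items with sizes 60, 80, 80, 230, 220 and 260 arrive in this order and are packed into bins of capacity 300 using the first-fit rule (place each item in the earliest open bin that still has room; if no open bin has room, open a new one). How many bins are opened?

  60 → bin 1 (new)  [load 60/300]
  80 → bin 1  [load 140/300]
  80 → bin 1  [load 220/300]
  230 → bin 2 (new)  [load 230/300]
  220 → bin 3 (new)  [load 220/300]
  260 → bin 4 (new)  [load 260/300]
4 bins opened.

4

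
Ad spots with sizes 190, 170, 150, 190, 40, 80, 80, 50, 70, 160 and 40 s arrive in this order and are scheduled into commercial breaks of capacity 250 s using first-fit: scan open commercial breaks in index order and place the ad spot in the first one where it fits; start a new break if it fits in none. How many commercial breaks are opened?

6

  190 → break 1 (new)  [load 190/250]
  170 → break 2 (new)  [load 170/250]
  150 → break 3 (new)  [load 150/250]
  190 → break 4 (new)  [load 190/250]
  40 → break 1  [load 230/250]
  80 → break 2  [load 250/250]
  80 → break 3  [load 230/250]
  50 → break 4  [load 240/250]
  70 → break 5 (new)  [load 70/250]
  160 → break 5  [load 230/250]
  40 → break 6 (new)  [load 40/250]
6 commercial breaks opened.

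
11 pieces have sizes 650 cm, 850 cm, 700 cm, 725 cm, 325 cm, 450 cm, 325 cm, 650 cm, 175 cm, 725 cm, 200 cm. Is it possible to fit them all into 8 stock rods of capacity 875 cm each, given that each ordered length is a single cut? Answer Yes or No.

A valid assignment using 8 stock rods:
  stock rod 1: 850 = 850
  stock rod 2: 725 = 725
  stock rod 3: 725 = 725
  stock rod 4: 700 + 175 = 875
  stock rod 5: 650 + 200 = 850
  stock rod 6: 650 = 650
  stock rod 7: 450 + 325 = 775
  stock rod 8: 325 = 325
Every load is within 875 cm, so 8 stock rods suffice.

Yes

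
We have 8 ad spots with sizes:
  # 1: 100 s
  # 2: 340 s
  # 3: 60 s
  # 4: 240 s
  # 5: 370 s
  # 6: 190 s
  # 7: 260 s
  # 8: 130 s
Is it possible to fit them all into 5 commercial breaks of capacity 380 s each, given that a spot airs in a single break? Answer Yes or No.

Yes

A valid assignment using 5 commercial breaks:
  break 1: 370 = 370
  break 2: 340 = 340
  break 3: 260 + 100 = 360
  break 4: 240 + 130 = 370
  break 5: 190 + 60 = 250
Every load is within 380 s, so 5 commercial breaks suffice.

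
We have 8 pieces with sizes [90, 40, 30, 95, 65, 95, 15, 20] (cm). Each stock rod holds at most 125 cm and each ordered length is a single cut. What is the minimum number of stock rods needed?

Total = 95 + 95 + 90 + 65 + 40 + 30 + 20 + 15 = 450 cm.
Lower bound: ⌈450/125⌉ = 4 stock rods.
A packing using 4 stock rods:
  stock rod 1: 95 + 30 = 125
  stock rod 2: 95 + 20 = 115
  stock rod 3: 90 + 15 = 105
  stock rod 4: 65 + 40 = 105
This matches the lower bound, so 4 is optimal.

4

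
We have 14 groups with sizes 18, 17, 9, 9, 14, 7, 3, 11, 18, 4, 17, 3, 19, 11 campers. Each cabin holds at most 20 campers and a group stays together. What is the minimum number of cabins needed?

Total = 19 + 18 + 18 + 17 + 17 + 14 + 11 + 11 + 9 + 9 + 7 + 4 + 3 + 3 = 160 campers.
Lower bound: ⌈160/20⌉ = 8 cabins.
A packing using 9 cabins:
  cabin 1: 19 = 19
  cabin 2: 18 = 18
  cabin 3: 18 = 18
  cabin 4: 17 + 3 = 20
  cabin 5: 17 + 3 = 20
  cabin 6: 14 + 4 = 18
  cabin 7: 11 + 9 = 20
  cabin 8: 11 + 9 = 20
  cabin 9: 7 = 7
No arrangement into 8 cabins stays within capacity, so 9 is optimal.

9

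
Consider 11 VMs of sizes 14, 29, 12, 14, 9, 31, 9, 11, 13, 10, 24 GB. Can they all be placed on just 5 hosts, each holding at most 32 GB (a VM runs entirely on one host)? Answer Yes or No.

No

Total = 176 GB; ⌈176/32⌉ = 6.
At least 6 hosts are required, but only 5 are allowed.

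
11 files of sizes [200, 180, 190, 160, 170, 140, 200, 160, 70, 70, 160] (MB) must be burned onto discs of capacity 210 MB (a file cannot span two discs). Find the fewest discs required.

Total = 200 + 200 + 190 + 180 + 170 + 160 + 160 + 160 + 140 + 70 + 70 = 1700 MB.
Lower bound: ⌈1700/210⌉ = 9 discs.
A packing using 10 discs:
  disc 1: 200 = 200
  disc 2: 200 = 200
  disc 3: 190 = 190
  disc 4: 180 = 180
  disc 5: 170 = 170
  disc 6: 160 = 160
  disc 7: 160 = 160
  disc 8: 160 = 160
  disc 9: 140 + 70 = 210
  disc 10: 70 = 70
No arrangement into 9 discs stays within capacity, so 10 is optimal.

10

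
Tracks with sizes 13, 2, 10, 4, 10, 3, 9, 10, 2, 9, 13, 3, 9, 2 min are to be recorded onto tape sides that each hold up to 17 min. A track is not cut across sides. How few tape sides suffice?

8

Total = 13 + 13 + 10 + 10 + 10 + 9 + 9 + 9 + 4 + 3 + 3 + 2 + 2 + 2 = 99 min.
Lower bound: ⌈99/17⌉ = 6 tape sides.
Also, 8 tracks each exceed 17/2 min, and no two of those can share a side, so at least 8 tape sides are needed.
A packing using 8 tape sides:
  side 1: 13 + 4 = 17
  side 2: 13 + 3 = 16
  side 3: 10 + 3 + 2 + 2 = 17
  side 4: 10 + 2 = 12
  side 5: 10 = 10
  side 6: 9 = 9
  side 7: 9 = 9
  side 8: 9 = 9
This matches the lower bound, so 8 is optimal.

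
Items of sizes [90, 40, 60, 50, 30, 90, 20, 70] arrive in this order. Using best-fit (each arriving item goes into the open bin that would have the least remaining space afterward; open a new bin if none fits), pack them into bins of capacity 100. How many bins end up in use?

5

  90 → bin 1 (new)  [load 90/100]
  40 → bin 2 (new)  [load 40/100]
  60 → bin 2  [load 100/100]
  50 → bin 3 (new)  [load 50/100]
  30 → bin 3  [load 80/100]
  90 → bin 4 (new)  [load 90/100]
  20 → bin 3  [load 100/100]
  70 → bin 5 (new)  [load 70/100]
5 bins opened.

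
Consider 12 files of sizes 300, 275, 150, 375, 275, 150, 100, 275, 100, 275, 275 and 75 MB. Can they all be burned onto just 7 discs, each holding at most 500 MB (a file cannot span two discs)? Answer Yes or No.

Yes

A valid assignment using 7 discs:
  disc 1: 375 + 100 = 475
  disc 2: 300 + 150 = 450
  disc 3: 275 + 150 + 75 = 500
  disc 4: 275 + 100 = 375
  disc 5: 275 = 275
  disc 6: 275 = 275
  disc 7: 275 = 275
Every load is within 500 MB, so 7 discs suffice.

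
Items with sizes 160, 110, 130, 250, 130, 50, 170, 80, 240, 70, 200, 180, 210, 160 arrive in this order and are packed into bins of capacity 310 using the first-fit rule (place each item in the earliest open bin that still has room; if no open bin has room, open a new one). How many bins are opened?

9

  160 → bin 1 (new)  [load 160/310]
  110 → bin 1  [load 270/310]
  130 → bin 2 (new)  [load 130/310]
  250 → bin 3 (new)  [load 250/310]
  130 → bin 2  [load 260/310]
  50 → bin 2  [load 310/310]
  170 → bin 4 (new)  [load 170/310]
  80 → bin 4  [load 250/310]
  240 → bin 5 (new)  [load 240/310]
  70 → bin 5  [load 310/310]
  200 → bin 6 (new)  [load 200/310]
  180 → bin 7 (new)  [load 180/310]
  210 → bin 8 (new)  [load 210/310]
  160 → bin 9 (new)  [load 160/310]
9 bins opened.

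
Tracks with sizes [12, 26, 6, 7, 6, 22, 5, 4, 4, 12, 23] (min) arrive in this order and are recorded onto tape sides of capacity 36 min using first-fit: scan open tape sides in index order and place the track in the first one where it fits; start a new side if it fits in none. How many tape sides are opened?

  12 → side 1 (new)  [load 12/36]
  26 → side 2 (new)  [load 26/36]
  6 → side 1  [load 18/36]
  7 → side 1  [load 25/36]
  6 → side 1  [load 31/36]
  22 → side 3 (new)  [load 22/36]
  5 → side 1  [load 36/36]
  4 → side 2  [load 30/36]
  4 → side 2  [load 34/36]
  12 → side 3  [load 34/36]
  23 → side 4 (new)  [load 23/36]
4 tape sides opened.

4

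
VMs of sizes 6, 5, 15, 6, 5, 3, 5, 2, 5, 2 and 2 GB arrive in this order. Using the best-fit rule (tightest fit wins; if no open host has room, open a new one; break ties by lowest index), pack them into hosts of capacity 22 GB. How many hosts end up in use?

3

  6 → host 1 (new)  [load 6/22]
  5 → host 1  [load 11/22]
  15 → host 2 (new)  [load 15/22]
  6 → host 2  [load 21/22]
  5 → host 1  [load 16/22]
  3 → host 1  [load 19/22]
  5 → host 3 (new)  [load 5/22]
  2 → host 1  [load 21/22]
  5 → host 3  [load 10/22]
  2 → host 3  [load 12/22]
  2 → host 3  [load 14/22]
3 hosts opened.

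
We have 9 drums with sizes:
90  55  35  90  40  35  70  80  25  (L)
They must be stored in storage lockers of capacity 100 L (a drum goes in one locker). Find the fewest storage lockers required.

6

Total = 90 + 90 + 80 + 70 + 55 + 40 + 35 + 35 + 25 = 520 L.
Lower bound: ⌈520/100⌉ = 6 storage lockers.
A packing using 6 storage lockers:
  locker 1: 90 = 90
  locker 2: 90 = 90
  locker 3: 80 = 80
  locker 4: 70 + 25 = 95
  locker 5: 55 + 40 = 95
  locker 6: 35 + 35 = 70
This matches the lower bound, so 6 is optimal.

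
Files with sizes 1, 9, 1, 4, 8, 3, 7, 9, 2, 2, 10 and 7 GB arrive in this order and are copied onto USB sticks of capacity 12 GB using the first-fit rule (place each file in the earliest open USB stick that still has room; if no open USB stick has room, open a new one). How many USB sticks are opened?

6

  1 → USB stick 1 (new)  [load 1/12]
  9 → USB stick 1  [load 10/12]
  1 → USB stick 1  [load 11/12]
  4 → USB stick 2 (new)  [load 4/12]
  8 → USB stick 2  [load 12/12]
  3 → USB stick 3 (new)  [load 3/12]
  7 → USB stick 3  [load 10/12]
  9 → USB stick 4 (new)  [load 9/12]
  2 → USB stick 3  [load 12/12]
  2 → USB stick 4  [load 11/12]
  10 → USB stick 5 (new)  [load 10/12]
  7 → USB stick 6 (new)  [load 7/12]
6 USB sticks opened.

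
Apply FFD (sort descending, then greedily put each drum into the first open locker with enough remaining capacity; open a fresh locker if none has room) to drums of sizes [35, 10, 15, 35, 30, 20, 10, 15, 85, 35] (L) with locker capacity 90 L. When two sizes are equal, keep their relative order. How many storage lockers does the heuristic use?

4

Sorted descending: 85, 35, 35, 35, 30, 20, 15, 15, 10, 10.
  85 → locker 1 (new)  [load 85/90]
  35 → locker 2 (new)  [load 35/90]
  35 → locker 2  [load 70/90]
  35 → locker 3 (new)  [load 35/90]
  30 → locker 3  [load 65/90]
  20 → locker 2  [load 90/90]
  15 → locker 3  [load 80/90]
  15 → locker 4 (new)  [load 15/90]
  10 → locker 3  [load 90/90]
  10 → locker 4  [load 25/90]
4 storage lockers opened.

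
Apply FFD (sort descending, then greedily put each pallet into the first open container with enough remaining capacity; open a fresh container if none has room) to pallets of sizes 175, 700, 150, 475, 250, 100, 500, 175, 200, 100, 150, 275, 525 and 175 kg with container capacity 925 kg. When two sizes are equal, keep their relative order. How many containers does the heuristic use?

Sorted descending: 700, 525, 500, 475, 275, 250, 200, 175, 175, 175, 150, 150, 100, 100.
  700 → container 1 (new)  [load 700/925]
  525 → container 2 (new)  [load 525/925]
  500 → container 3 (new)  [load 500/925]
  475 → container 4 (new)  [load 475/925]
  275 → container 2  [load 800/925]
  250 → container 3  [load 750/925]
  200 → container 1  [load 900/925]
  175 → container 3  [load 925/925]
  175 → container 4  [load 650/925]
  175 → container 4  [load 825/925]
  150 → container 5 (new)  [load 150/925]
  150 → container 5  [load 300/925]
  100 → container 2  [load 900/925]
  100 → container 4  [load 925/925]
5 containers opened.

5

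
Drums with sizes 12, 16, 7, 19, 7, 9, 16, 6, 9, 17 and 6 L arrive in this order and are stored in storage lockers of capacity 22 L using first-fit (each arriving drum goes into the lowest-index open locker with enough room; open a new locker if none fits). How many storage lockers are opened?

  12 → locker 1 (new)  [load 12/22]
  16 → locker 2 (new)  [load 16/22]
  7 → locker 1  [load 19/22]
  19 → locker 3 (new)  [load 19/22]
  7 → locker 4 (new)  [load 7/22]
  9 → locker 4  [load 16/22]
  16 → locker 5 (new)  [load 16/22]
  6 → locker 2  [load 22/22]
  9 → locker 6 (new)  [load 9/22]
  17 → locker 7 (new)  [load 17/22]
  6 → locker 4  [load 22/22]
7 storage lockers opened.

7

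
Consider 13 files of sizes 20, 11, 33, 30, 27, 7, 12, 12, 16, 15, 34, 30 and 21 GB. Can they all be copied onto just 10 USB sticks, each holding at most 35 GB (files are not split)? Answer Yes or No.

Yes

A valid assignment using 9 USB sticks:
  USB stick 1: 34 = 34
  USB stick 2: 33 = 33
  USB stick 3: 30 = 30
  USB stick 4: 30 = 30
  USB stick 5: 27 + 7 = 34
  USB stick 6: 21 + 12 = 33
  USB stick 7: 20 + 15 = 35
  USB stick 8: 16 + 12 = 28
  USB stick 9: 11 = 11
That uses only 9 ≤ 10, so 10 USB sticks are enough.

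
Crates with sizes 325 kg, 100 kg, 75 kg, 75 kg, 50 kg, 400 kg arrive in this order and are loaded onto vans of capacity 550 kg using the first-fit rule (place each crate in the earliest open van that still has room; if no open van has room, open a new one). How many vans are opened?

2

  325 → van 1 (new)  [load 325/550]
  100 → van 1  [load 425/550]
  75 → van 1  [load 500/550]
  75 → van 2 (new)  [load 75/550]
  50 → van 1  [load 550/550]
  400 → van 2  [load 475/550]
2 vans opened.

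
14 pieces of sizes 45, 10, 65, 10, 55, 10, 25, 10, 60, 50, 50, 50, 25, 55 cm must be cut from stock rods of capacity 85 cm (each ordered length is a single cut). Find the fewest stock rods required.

Total = 65 + 60 + 55 + 55 + 50 + 50 + 50 + 45 + 25 + 25 + 10 + 10 + 10 + 10 = 520 cm.
Lower bound: ⌈520/85⌉ = 7 stock rods.
Also, 8 pieces each exceed 85/2 cm, and no two of those can share a stock rod, so at least 8 stock rods are needed.
A packing using 8 stock rods:
  stock rod 1: 65 + 10 + 10 = 85
  stock rod 2: 60 + 25 = 85
  stock rod 3: 55 + 25 = 80
  stock rod 4: 55 + 10 + 10 = 75
  stock rod 5: 50 = 50
  stock rod 6: 50 = 50
  stock rod 7: 50 = 50
  stock rod 8: 45 = 45
This matches the lower bound, so 8 is optimal.

8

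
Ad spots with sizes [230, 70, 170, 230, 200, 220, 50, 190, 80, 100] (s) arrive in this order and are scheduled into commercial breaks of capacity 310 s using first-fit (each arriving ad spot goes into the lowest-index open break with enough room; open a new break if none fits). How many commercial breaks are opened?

6

  230 → break 1 (new)  [load 230/310]
  70 → break 1  [load 300/310]
  170 → break 2 (new)  [load 170/310]
  230 → break 3 (new)  [load 230/310]
  200 → break 4 (new)  [load 200/310]
  220 → break 5 (new)  [load 220/310]
  50 → break 2  [load 220/310]
  190 → break 6 (new)  [load 190/310]
  80 → break 2  [load 300/310]
  100 → break 4  [load 300/310]
6 commercial breaks opened.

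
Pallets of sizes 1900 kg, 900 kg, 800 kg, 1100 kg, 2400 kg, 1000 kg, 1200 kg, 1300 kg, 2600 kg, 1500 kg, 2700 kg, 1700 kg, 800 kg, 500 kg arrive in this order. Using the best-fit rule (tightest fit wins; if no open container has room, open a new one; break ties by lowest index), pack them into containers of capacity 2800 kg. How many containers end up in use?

  1900 → container 1 (new)  [load 1900/2800]
  900 → container 1  [load 2800/2800]
  800 → container 2 (new)  [load 800/2800]
  1100 → container 2  [load 1900/2800]
  2400 → container 3 (new)  [load 2400/2800]
  1000 → container 4 (new)  [load 1000/2800]
  1200 → container 4  [load 2200/2800]
  1300 → container 5 (new)  [load 1300/2800]
  2600 → container 6 (new)  [load 2600/2800]
  1500 → container 5  [load 2800/2800]
  2700 → container 7 (new)  [load 2700/2800]
  1700 → container 8 (new)  [load 1700/2800]
  800 → container 2  [load 2700/2800]
  500 → container 4  [load 2700/2800]
8 containers opened.

8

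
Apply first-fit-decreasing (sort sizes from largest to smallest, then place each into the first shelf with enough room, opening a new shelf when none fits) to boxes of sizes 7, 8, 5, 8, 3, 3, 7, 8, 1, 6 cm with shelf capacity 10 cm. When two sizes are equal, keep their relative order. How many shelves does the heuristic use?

7

Sorted descending: 8, 8, 8, 7, 7, 6, 5, 3, 3, 1.
  8 → shelf 1 (new)  [load 8/10]
  8 → shelf 2 (new)  [load 8/10]
  8 → shelf 3 (new)  [load 8/10]
  7 → shelf 4 (new)  [load 7/10]
  7 → shelf 5 (new)  [load 7/10]
  6 → shelf 6 (new)  [load 6/10]
  5 → shelf 7 (new)  [load 5/10]
  3 → shelf 4  [load 10/10]
  3 → shelf 5  [load 10/10]
  1 → shelf 1  [load 9/10]
7 shelves opened.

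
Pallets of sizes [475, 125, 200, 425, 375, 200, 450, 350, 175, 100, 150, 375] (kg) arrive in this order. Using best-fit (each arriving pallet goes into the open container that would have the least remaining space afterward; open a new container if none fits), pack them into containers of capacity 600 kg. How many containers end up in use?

  475 → container 1 (new)  [load 475/600]
  125 → container 1  [load 600/600]
  200 → container 2 (new)  [load 200/600]
  425 → container 3 (new)  [load 425/600]
  375 → container 2  [load 575/600]
  200 → container 4 (new)  [load 200/600]
  450 → container 5 (new)  [load 450/600]
  350 → container 4  [load 550/600]
  175 → container 3  [load 600/600]
  100 → container 5  [load 550/600]
  150 → container 6 (new)  [load 150/600]
  375 → container 6  [load 525/600]
6 containers opened.

6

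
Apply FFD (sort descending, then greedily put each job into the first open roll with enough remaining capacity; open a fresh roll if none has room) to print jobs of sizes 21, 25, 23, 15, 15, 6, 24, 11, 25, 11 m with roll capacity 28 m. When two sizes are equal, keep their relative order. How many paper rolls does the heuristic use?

Sorted descending: 25, 25, 24, 23, 21, 15, 15, 11, 11, 6.
  25 → roll 1 (new)  [load 25/28]
  25 → roll 2 (new)  [load 25/28]
  24 → roll 3 (new)  [load 24/28]
  23 → roll 4 (new)  [load 23/28]
  21 → roll 5 (new)  [load 21/28]
  15 → roll 6 (new)  [load 15/28]
  15 → roll 7 (new)  [load 15/28]
  11 → roll 6  [load 26/28]
  11 → roll 7  [load 26/28]
  6 → roll 5  [load 27/28]
7 paper rolls opened.

7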